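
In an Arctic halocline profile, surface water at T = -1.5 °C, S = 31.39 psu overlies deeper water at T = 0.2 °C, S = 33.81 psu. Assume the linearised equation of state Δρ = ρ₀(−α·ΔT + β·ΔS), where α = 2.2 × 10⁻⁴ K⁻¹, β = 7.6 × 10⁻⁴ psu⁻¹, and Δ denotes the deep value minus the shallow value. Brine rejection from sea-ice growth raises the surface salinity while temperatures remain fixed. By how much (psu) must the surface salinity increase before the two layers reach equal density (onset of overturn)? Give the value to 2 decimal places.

1.93 psu

Neutral buoyancy requires −α(T_deep − T_surf) + β(S_deep − S_surf′) = 0.
S_surf′ = S_deep − (α/β)·ΔT = 33.81 − (2.2 × 10⁻⁴/7.6 × 10⁻⁴)·(+1.7) = 33.3179 psu.
Increase required: 33.3179 − 31.39 = 1.9279 psu.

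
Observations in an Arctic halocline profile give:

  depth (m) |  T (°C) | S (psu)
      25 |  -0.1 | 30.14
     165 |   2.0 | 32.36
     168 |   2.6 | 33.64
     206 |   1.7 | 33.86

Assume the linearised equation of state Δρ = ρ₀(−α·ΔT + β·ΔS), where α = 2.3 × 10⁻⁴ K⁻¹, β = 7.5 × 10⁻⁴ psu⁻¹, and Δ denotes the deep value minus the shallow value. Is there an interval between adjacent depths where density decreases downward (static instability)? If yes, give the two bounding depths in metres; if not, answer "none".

none

Evaluate Δρ/ρ₀ = −αΔT + βΔS across each adjacent pair:
  25–165 m: −αΔT+βΔS = −(2.3 × 10⁻⁴)(+2.1)+(7.5 × 10⁻⁴)(+2.22) = 1.2 × 10⁻³ → stable
  165–168 m: −αΔT+βΔS = −(2.3 × 10⁻⁴)(+0.6)+(7.5 × 10⁻⁴)(+1.28) = 8.2 × 10⁻⁴ → stable
  168–206 m: −αΔT+βΔS = −(2.3 × 10⁻⁴)(-0.9)+(7.5 × 10⁻⁴)(+0.22) = 3.7 × 10⁻⁴ → stable
Every interval has Δρ > 0: the column is stably stratified throughout.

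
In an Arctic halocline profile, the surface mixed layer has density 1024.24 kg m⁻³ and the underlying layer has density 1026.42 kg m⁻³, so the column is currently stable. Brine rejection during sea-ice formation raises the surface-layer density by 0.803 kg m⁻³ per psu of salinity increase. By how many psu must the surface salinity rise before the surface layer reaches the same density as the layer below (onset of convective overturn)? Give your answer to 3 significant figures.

Density deficit of the surface layer: 1026.42 − 1024.24 = 2.18 kg m⁻³.
Required change = 2.18 / 0.803 = 2.71 psu.

2.71 psu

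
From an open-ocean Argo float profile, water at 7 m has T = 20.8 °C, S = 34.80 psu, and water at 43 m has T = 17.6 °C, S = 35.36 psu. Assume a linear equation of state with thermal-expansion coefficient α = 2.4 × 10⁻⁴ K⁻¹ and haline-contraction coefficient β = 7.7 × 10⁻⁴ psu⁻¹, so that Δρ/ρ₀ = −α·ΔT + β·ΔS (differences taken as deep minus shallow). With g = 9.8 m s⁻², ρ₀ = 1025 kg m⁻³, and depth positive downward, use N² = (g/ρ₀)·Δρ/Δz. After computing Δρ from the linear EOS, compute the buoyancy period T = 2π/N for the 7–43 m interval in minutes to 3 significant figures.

5.80 min

ΔT = -3.2 K, ΔS = +0.56 psu (deep − shallow).
Δρ/ρ₀ = −αΔT + βΔS = 7.68 × 10⁻⁴ + 4.312 × 10⁻⁴ = 1.1992 × 10⁻³, so Δρ ≈ 1.229 kg m⁻³.
N² = (g/ρ₀)·Δρ/Δz = g·(Δρ/ρ₀)/Δz = 9.8 × 1.1992 × 10⁻³ / 36 = 3.2645 × 10⁻⁴ s⁻².
N = √(3.2645 × 10⁻⁴) = 0.018068 rad s⁻¹ → T = 2π/N = 347.75 s = 5.7958 min ≈ 5.80 min.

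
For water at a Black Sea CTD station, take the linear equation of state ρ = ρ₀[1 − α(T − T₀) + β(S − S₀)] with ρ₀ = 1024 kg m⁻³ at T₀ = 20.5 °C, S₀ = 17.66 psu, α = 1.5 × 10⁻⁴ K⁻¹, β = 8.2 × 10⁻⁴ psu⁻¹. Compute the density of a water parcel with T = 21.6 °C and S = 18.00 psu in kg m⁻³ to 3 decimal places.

T − T₀ = +1.1 K, S − S₀ = +0.34 psu.
Bracket = 1 − α·(+1.1) + β·(+0.34) = 1 + (1.138 × 10⁻⁴) = 1.0001138.
ρ = 1024 × 1.0001138 = 1024.117 kg m⁻³.

1024.117 kg m⁻³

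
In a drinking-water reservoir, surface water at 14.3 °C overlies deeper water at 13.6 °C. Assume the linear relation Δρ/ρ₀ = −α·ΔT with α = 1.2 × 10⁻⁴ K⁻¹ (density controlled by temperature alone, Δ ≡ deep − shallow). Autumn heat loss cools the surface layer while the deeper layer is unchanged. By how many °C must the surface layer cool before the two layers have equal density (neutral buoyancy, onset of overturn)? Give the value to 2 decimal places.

With temperature the only control, equal density requires T_surf′ = T_deep.
T_surf′ = 13.6 °C.
Cooling required: 14.3 − 13.6 = 0.70 °C.

0.70 °C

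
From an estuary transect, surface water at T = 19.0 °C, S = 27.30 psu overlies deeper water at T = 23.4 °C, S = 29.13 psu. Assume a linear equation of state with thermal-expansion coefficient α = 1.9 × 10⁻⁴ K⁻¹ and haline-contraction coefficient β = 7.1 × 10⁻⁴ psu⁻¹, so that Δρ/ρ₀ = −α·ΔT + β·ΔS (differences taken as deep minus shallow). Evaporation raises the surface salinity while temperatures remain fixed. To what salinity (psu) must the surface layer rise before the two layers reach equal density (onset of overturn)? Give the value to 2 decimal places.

Neutral buoyancy requires −α(T_deep − T_surf) + β(S_deep − S_surf′) = 0.
S_surf′ = S_deep − (α/β)·ΔT = 29.13 − (1.9 × 10⁻⁴/7.1 × 10⁻⁴)·(+4.4) = 27.9525 psu.
Increase required: 27.9525 − 27.30 = 0.6525 psu.

27.95 psu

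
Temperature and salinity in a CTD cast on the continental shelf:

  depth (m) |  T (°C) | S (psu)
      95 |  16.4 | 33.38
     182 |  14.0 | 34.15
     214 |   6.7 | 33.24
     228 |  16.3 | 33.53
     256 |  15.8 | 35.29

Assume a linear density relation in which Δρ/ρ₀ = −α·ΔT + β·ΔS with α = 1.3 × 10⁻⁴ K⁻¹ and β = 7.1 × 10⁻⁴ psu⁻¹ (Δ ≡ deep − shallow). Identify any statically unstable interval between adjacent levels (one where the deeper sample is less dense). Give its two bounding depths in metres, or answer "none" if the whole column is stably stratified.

214–228 m

Evaluate Δρ/ρ₀ = −αΔT + βΔS across each adjacent pair:
  95–182 m: −αΔT+βΔS = −(1.3 × 10⁻⁴)(-2.4)+(7.1 × 10⁻⁴)(+0.77) = 8.6 × 10⁻⁴ → stable
  182–214 m: −αΔT+βΔS = −(1.3 × 10⁻⁴)(-7.3)+(7.1 × 10⁻⁴)(-0.91) = 3.0 × 10⁻⁴ → stable
  214–228 m: −αΔT+βΔS = −(1.3 × 10⁻⁴)(+9.6)+(7.1 × 10⁻⁴)(+0.29) = -1.0 × 10⁻³ → UNSTABLE
  228–256 m: −αΔT+βΔS = −(1.3 × 10⁻⁴)(-0.5)+(7.1 × 10⁻⁴)(+1.76) = 1.3 × 10⁻³ → stable
The 214–228 m interval has Δρ < 0: lighter water underlies denser water.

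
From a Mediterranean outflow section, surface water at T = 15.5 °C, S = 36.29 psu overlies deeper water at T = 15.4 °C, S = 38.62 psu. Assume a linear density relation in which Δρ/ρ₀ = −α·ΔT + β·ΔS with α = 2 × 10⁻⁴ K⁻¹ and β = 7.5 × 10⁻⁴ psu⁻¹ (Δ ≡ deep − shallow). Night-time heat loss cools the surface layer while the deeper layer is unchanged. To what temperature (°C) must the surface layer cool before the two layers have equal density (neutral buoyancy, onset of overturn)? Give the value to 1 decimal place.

6.7 °C

Neutral buoyancy requires Δρ = 0, i.e. −α(T_deep − T_surf′) + β(S_deep − S_surf) = 0.
T_surf′ = T_deep − (β/α)·ΔS = 15.4 − (7.5 × 10⁻⁴/2 × 10⁻⁴)·(+2.33) = 6.662 °C.
Cooling required: 15.5 − (6.662) = 8.838 °C.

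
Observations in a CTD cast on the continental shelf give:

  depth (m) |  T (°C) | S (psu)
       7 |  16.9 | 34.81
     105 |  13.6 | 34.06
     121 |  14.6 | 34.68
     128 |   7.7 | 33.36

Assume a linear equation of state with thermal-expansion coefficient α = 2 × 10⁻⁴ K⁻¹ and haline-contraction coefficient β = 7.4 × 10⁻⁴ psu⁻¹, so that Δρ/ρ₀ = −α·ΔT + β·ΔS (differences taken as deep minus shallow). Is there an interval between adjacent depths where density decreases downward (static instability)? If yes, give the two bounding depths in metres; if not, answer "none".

none

Evaluate Δρ/ρ₀ = −αΔT + βΔS across each adjacent pair:
  7–105 m: −αΔT+βΔS = −(2 × 10⁻⁴)(-3.3)+(7.4 × 10⁻⁴)(-0.75) = 1.1 × 10⁻⁴ → stable
  105–121 m: −αΔT+βΔS = −(2 × 10⁻⁴)(+1.0)+(7.4 × 10⁻⁴)(+0.62) = 2.6 × 10⁻⁴ → stable
  121–128 m: −αΔT+βΔS = −(2 × 10⁻⁴)(-6.9)+(7.4 × 10⁻⁴)(-1.32) = 4.0 × 10⁻⁴ → stable
Every interval has Δρ > 0: the column is stably stratified throughout.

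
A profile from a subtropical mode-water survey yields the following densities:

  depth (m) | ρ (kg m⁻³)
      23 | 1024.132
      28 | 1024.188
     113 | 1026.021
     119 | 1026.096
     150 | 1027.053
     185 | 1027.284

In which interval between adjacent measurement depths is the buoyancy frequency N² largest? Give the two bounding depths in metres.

119–150 m

Compute the density gradient over each adjacent pair:
  23–28 m: Δρ/Δz = 0.056/5 = 0.011 kg m⁻⁴
  28–113 m: Δρ/Δz = 1.833/85 = 0.022 kg m⁻⁴
  113–119 m: Δρ/Δz = 0.075/6 = 0.012 kg m⁻⁴
  119–150 m: Δρ/Δz = 0.957/31 = 0.031 kg m⁻⁴
  150–185 m: Δρ/Δz = 0.231/35 = 6.6 × 10⁻³ kg m⁻⁴
The largest gradient is in the 119–150 m interval — the pycnocline.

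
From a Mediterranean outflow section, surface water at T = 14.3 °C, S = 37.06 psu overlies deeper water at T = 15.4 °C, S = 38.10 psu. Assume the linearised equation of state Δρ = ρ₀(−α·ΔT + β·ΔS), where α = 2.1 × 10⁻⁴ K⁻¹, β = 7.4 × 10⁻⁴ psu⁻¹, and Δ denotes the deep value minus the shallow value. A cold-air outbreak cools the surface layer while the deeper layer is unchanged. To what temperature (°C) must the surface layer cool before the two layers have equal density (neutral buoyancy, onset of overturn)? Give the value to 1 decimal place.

11.7 °C

Neutral buoyancy requires Δρ = 0, i.e. −α(T_deep − T_surf′) + β(S_deep − S_surf) = 0.
T_surf′ = T_deep − (β/α)·ΔS = 15.4 − (7.4 × 10⁻⁴/2.1 × 10⁻⁴)·(+1.04) = 11.735 °C.
Cooling required: 14.3 − (11.735) = 2.565 °C.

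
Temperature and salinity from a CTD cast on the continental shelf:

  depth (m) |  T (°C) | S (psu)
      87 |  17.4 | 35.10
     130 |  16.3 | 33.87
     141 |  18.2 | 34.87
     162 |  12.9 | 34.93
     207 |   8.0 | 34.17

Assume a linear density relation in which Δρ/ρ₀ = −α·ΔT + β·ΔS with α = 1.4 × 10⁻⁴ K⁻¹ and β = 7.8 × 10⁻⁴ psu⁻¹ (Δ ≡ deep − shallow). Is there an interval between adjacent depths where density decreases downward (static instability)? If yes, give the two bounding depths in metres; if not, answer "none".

87–130 m

Evaluate Δρ/ρ₀ = −αΔT + βΔS across each adjacent pair:
  87–130 m: −αΔT+βΔS = −(1.4 × 10⁻⁴)(-1.1)+(7.8 × 10⁻⁴)(-1.23) = -8.1 × 10⁻⁴ → UNSTABLE
  130–141 m: −αΔT+βΔS = −(1.4 × 10⁻⁴)(+1.9)+(7.8 × 10⁻⁴)(+1.00) = 5.1 × 10⁻⁴ → stable
  141–162 m: −αΔT+βΔS = −(1.4 × 10⁻⁴)(-5.3)+(7.8 × 10⁻⁴)(+0.06) = 7.9 × 10⁻⁴ → stable
  162–207 m: −αΔT+βΔS = −(1.4 × 10⁻⁴)(-4.9)+(7.8 × 10⁻⁴)(-0.76) = 9.3 × 10⁻⁵ → stable
The 87–130 m interval has Δρ < 0: lighter water underlies denser water.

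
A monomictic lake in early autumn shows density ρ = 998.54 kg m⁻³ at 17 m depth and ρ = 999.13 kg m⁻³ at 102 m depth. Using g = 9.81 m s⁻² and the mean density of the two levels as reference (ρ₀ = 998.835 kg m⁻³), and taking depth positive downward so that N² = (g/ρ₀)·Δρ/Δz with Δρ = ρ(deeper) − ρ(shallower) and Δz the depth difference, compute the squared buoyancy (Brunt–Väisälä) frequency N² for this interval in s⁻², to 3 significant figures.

Δρ = 999.13 − 998.54 = 0.59 kg m⁻³ over Δz = 102 − 17 = 85 m.
N² = (9.81/998.835) × (0.59/85) = 6.8172 × 10⁻⁵ s⁻² ≈ 6.82 × 10⁻⁵ s⁻².

6.82 × 10⁻⁵ s⁻²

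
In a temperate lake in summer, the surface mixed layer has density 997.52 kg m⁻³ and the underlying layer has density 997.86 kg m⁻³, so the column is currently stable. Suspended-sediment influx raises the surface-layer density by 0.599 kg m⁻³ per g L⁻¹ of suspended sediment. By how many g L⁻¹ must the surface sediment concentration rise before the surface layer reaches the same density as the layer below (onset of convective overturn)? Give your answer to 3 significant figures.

Density deficit of the surface layer: 997.86 − 997.52 = 0.34 kg m⁻³.
Required change = 0.34 / 0.599 = 0.568 g L⁻¹.

0.568 g L⁻¹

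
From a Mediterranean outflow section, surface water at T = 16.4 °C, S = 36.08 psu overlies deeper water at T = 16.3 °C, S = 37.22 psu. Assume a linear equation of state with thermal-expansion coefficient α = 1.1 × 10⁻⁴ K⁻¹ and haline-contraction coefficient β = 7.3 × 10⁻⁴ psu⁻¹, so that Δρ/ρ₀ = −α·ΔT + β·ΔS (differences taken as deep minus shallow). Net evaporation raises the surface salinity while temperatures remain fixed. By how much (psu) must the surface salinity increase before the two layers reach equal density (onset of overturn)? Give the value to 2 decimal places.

1.16 psu

Neutral buoyancy requires −α(T_deep − T_surf) + β(S_deep − S_surf′) = 0.
S_surf′ = S_deep − (α/β)·ΔT = 37.22 − (1.1 × 10⁻⁴/7.3 × 10⁻⁴)·(-0.1) = 37.2351 psu.
Increase required: 37.2351 − 36.08 = 1.1551 psu.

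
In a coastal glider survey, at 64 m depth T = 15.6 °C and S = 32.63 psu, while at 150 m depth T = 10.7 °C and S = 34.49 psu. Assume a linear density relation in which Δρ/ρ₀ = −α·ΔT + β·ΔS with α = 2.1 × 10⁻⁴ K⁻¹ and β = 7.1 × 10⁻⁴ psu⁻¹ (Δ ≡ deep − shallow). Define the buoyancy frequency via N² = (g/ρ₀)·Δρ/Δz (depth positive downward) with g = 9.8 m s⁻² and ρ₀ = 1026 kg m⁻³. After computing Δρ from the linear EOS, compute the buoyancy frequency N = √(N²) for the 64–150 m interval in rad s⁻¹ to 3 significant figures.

ΔT = -4.9 K, ΔS = +1.86 psu (deep − shallow).
Δρ/ρ₀ = −αΔT + βΔS = 1.029 × 10⁻³ + 1.3206 × 10⁻³ = 2.3496 × 10⁻³, so Δρ ≈ 2.411 kg m⁻³.
N² = (g/ρ₀)·Δρ/Δz = g·(Δρ/ρ₀)/Δz = 9.8 × 2.3496 × 10⁻³ / 86 = 2.6775 × 10⁻⁴ s⁻².
N = √(2.6775 × 10⁻⁴) = 0.016363 rad s⁻¹ ≈ 0.0164 rad s⁻¹.

0.0164 rad s⁻¹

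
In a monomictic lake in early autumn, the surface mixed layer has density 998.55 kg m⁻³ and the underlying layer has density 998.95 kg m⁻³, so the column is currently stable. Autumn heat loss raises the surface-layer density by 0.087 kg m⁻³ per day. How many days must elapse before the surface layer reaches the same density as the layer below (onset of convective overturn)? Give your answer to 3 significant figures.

4.60 days

Density deficit of the surface layer: 998.95 − 998.55 = 0.4 kg m⁻³.
Required change = 0.4 / 0.087 = 4.60 days.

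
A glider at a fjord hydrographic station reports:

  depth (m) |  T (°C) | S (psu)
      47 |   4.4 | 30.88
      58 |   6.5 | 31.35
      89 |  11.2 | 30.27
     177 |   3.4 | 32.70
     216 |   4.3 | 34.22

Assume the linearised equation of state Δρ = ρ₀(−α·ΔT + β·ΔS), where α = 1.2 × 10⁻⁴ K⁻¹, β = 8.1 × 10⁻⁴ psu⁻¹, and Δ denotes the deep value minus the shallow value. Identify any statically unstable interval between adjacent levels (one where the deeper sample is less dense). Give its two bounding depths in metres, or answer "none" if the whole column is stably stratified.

58–89 m

Evaluate Δρ/ρ₀ = −αΔT + βΔS across each adjacent pair:
  47–58 m: −αΔT+βΔS = −(1.2 × 10⁻⁴)(+2.1)+(8.1 × 10⁻⁴)(+0.47) = 1.3 × 10⁻⁴ → stable
  58–89 m: −αΔT+βΔS = −(1.2 × 10⁻⁴)(+4.7)+(8.1 × 10⁻⁴)(-1.08) = -1.4 × 10⁻³ → UNSTABLE
  89–177 m: −αΔT+βΔS = −(1.2 × 10⁻⁴)(-7.8)+(8.1 × 10⁻⁴)(+2.43) = 2.9 × 10⁻³ → stable
  177–216 m: −αΔT+βΔS = −(1.2 × 10⁻⁴)(+0.9)+(8.1 × 10⁻⁴)(+1.52) = 1.1 × 10⁻³ → stable
The 58–89 m interval has Δρ < 0: lighter water underlies denser water.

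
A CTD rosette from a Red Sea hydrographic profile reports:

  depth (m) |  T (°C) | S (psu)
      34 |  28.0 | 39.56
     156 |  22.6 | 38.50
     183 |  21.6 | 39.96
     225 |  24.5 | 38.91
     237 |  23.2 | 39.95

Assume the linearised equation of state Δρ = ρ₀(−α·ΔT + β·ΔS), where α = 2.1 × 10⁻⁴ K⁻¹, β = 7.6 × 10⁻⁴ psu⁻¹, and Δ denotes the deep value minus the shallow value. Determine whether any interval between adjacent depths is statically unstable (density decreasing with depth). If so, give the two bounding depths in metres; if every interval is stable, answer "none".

Evaluate Δρ/ρ₀ = −αΔT + βΔS across each adjacent pair:
  34–156 m: −αΔT+βΔS = −(2.1 × 10⁻⁴)(-5.4)+(7.6 × 10⁻⁴)(-1.06) = 3.3 × 10⁻⁴ → stable
  156–183 m: −αΔT+βΔS = −(2.1 × 10⁻⁴)(-1.0)+(7.6 × 10⁻⁴)(+1.46) = 1.3 × 10⁻³ → stable
  183–225 m: −αΔT+βΔS = −(2.1 × 10⁻⁴)(+2.9)+(7.6 × 10⁻⁴)(-1.05) = -1.4 × 10⁻³ → UNSTABLE
  225–237 m: −αΔT+βΔS = −(2.1 × 10⁻⁴)(-1.3)+(7.6 × 10⁻⁴)(+1.04) = 1.1 × 10⁻³ → stable
The 183–225 m interval has Δρ < 0: lighter water underlies denser water.

183–225 m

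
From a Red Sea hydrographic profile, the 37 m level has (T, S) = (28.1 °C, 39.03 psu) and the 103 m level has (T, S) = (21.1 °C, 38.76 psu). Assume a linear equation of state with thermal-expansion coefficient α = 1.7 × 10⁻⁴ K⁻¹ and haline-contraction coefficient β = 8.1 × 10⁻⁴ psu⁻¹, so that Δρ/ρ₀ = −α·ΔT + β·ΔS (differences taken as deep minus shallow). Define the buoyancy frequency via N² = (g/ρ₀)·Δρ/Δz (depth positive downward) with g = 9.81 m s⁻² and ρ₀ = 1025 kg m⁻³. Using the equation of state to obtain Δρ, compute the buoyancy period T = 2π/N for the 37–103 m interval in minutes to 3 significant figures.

8.72 min

ΔT = -7.0 K, ΔS = -0.27 psu (deep − shallow).
Δρ/ρ₀ = −αΔT + βΔS = 1.19 × 10⁻³ − 2.187 × 10⁻⁴ = 9.713 × 10⁻⁴, so Δρ ≈ 0.9956 kg m⁻³.
N² = (g/ρ₀)·Δρ/Δz = g·(Δρ/ρ₀)/Δz = 9.81 × 9.713 × 10⁻⁴ / 66 = 1.4437 × 10⁻⁴ s⁻².
N = √(1.4437 × 10⁻⁴) = 0.012015 rad s⁻¹ → T = 2π/N = 522.95 s = 8.7158 min ≈ 8.72 min.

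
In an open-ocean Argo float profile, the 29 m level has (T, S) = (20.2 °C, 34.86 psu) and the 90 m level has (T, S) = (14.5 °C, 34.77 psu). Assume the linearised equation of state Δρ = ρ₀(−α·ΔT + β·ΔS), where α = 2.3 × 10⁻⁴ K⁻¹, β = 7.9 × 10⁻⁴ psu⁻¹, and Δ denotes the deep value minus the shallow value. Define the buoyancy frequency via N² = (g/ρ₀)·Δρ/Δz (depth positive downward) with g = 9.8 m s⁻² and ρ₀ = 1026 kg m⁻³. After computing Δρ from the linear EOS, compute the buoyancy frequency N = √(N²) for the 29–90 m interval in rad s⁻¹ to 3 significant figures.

0.0141 rad s⁻¹

ΔT = -5.7 K, ΔS = -0.09 psu (deep − shallow).
Δρ/ρ₀ = −αΔT + βΔS = 1.311 × 10⁻³ − 7.11 × 10⁻⁵ = 1.2399 × 10⁻³, so Δρ ≈ 1.272 kg m⁻³.
N² = (g/ρ₀)·Δρ/Δz = g·(Δρ/ρ₀)/Δz = 9.8 × 1.2399 × 10⁻³ / 61 = 1.9920 × 10⁻⁴ s⁻².
N = √(1.9920 × 10⁻⁴) = 0.014114 rad s⁻¹ ≈ 0.0141 rad s⁻¹.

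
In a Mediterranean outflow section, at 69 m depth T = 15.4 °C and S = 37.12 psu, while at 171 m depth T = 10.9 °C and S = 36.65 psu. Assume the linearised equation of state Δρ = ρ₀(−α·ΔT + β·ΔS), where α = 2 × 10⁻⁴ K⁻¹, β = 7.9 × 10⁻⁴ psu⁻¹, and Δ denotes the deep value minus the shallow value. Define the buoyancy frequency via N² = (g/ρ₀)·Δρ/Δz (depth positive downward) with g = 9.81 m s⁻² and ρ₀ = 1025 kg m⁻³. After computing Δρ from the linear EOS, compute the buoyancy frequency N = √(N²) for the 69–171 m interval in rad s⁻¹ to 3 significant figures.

7.13 × 10⁻³ rad s⁻¹

ΔT = -4.5 K, ΔS = -0.47 psu (deep − shallow).
Δρ/ρ₀ = −αΔT + βΔS = 9.00 × 10⁻⁴ − 3.713 × 10⁻⁴ = 5.287 × 10⁻⁴, so Δρ ≈ 0.5419 kg m⁻³.
N² = (g/ρ₀)·Δρ/Δz = g·(Δρ/ρ₀)/Δz = 9.81 × 5.287 × 10⁻⁴ / 102 = 5.0849 × 10⁻⁵ s⁻².
N = √(5.0849 × 10⁻⁵) = 7.1308 × 10⁻³ rad s⁻¹ ≈ 7.13 × 10⁻³ rad s⁻¹.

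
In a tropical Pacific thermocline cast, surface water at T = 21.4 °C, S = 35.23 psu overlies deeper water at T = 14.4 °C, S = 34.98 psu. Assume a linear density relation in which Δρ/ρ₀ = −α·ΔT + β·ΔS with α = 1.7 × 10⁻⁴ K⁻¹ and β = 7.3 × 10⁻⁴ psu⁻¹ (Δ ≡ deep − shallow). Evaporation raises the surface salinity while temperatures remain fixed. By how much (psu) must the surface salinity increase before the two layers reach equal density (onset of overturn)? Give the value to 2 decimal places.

Neutral buoyancy requires −α(T_deep − T_surf) + β(S_deep − S_surf′) = 0.
S_surf′ = S_deep − (α/β)·ΔT = 34.98 − (1.7 × 10⁻⁴/7.3 × 10⁻⁴)·(-7.0) = 36.6101 psu.
Increase required: 36.6101 − 35.23 = 1.3801 psu.

1.38 psu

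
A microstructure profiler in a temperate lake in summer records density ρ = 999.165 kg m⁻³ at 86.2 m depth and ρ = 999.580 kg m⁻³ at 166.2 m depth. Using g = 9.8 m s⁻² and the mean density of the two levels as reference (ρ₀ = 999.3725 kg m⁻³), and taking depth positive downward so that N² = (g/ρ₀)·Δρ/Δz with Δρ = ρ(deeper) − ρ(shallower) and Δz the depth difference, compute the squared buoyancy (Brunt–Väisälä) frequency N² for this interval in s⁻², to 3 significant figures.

5.09 × 10⁻⁵ s⁻²

Δρ = 999.580 − 999.165 = 0.415 kg m⁻³ over Δz = 166.2 − 86.2 = 80 m.
N² = (9.8/999.3725) × (0.415/80) = 5.0869 × 10⁻⁵ s⁻² ≈ 5.09 × 10⁻⁵ s⁻².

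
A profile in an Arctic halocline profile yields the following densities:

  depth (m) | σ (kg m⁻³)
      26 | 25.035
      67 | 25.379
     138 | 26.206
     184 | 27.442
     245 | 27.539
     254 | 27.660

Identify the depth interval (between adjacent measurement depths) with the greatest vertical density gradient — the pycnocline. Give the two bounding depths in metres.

Compute the density gradient over each adjacent pair:
  26–67 m: Δρ/Δz = 0.344/41 = 8.4 × 10⁻³ kg m⁻⁴
  67–138 m: Δρ/Δz = 0.827/71 = 0.012 kg m⁻⁴
  138–184 m: Δρ/Δz = 1.236/46 = 0.027 kg m⁻⁴
  184–245 m: Δρ/Δz = 0.097/61 = 1.6 × 10⁻³ kg m⁻⁴
  245–254 m: Δρ/Δz = 0.121/9 = 0.013 kg m⁻⁴
The largest gradient is in the 138–184 m interval — the pycnocline.

138–184 m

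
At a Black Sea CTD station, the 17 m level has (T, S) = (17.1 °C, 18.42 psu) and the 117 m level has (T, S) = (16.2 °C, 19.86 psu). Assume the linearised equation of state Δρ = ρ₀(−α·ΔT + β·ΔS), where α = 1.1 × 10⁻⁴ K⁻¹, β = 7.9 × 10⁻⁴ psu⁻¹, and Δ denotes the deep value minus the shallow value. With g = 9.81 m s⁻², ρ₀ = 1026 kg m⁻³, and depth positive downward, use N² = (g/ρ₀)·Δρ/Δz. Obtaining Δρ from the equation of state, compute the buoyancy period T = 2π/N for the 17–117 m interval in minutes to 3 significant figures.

9.51 min

ΔT = -0.9 K, ΔS = +1.44 psu (deep − shallow).
Δρ/ρ₀ = −αΔT + βΔS = 9.90 × 10⁻⁵ + 1.1376 × 10⁻³ = 1.2366 × 10⁻³, so Δρ ≈ 1.269 kg m⁻³.
N² = (g/ρ₀)·Δρ/Δz = g·(Δρ/ρ₀)/Δz = 9.81 × 1.2366 × 10⁻³ / 100 = 1.2131 × 10⁻⁴ s⁻².
N = √(1.2131 × 10⁻⁴) = 0.011014 rad s⁻¹ → T = 2π/N = 570.47 s = 9.5078 min ≈ 9.51 min.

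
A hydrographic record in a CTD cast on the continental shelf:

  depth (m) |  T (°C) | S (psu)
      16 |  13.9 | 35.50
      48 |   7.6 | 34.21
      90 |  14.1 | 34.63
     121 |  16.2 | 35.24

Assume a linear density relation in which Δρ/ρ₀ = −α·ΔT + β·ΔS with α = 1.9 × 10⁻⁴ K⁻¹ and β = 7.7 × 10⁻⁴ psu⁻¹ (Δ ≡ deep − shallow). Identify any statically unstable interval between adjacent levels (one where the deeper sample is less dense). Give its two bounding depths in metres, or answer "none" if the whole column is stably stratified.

48–90 m

Evaluate Δρ/ρ₀ = −αΔT + βΔS across each adjacent pair:
  16–48 m: −αΔT+βΔS = −(1.9 × 10⁻⁴)(-6.3)+(7.7 × 10⁻⁴)(-1.29) = 2.0 × 10⁻⁴ → stable
  48–90 m: −αΔT+βΔS = −(1.9 × 10⁻⁴)(+6.5)+(7.7 × 10⁻⁴)(+0.42) = -9.1 × 10⁻⁴ → UNSTABLE
  90–121 m: −αΔT+βΔS = −(1.9 × 10⁻⁴)(+2.1)+(7.7 × 10⁻⁴)(+0.61) = 7.1 × 10⁻⁵ → stable
The 48–90 m interval has Δρ < 0: lighter water underlies denser water.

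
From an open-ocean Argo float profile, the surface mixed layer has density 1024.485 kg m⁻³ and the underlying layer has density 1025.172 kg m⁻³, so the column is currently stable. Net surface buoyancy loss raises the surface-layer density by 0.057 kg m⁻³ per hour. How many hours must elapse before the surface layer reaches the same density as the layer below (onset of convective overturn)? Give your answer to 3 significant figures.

Density deficit of the surface layer: 1025.172 − 1024.485 = 0.687 kg m⁻³.
Required change = 0.687 / 0.057 = 12.1 hours.

12.1 hours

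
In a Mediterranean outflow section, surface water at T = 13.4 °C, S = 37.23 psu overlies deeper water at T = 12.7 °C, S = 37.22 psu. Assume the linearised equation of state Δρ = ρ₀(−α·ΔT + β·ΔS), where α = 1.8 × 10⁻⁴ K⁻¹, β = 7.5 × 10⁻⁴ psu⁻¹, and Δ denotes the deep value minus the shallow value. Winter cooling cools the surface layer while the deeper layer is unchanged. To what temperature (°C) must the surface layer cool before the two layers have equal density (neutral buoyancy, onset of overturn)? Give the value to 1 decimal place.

Neutral buoyancy requires Δρ = 0, i.e. −α(T_deep − T_surf′) + β(S_deep − S_surf) = 0.
T_surf′ = T_deep − (β/α)·ΔS = 12.7 − (7.5 × 10⁻⁴/1.8 × 10⁻⁴)·(-0.01) = 12.742 °C.
Cooling required: 13.4 − (12.742) = 0.658 °C.

12.7 °C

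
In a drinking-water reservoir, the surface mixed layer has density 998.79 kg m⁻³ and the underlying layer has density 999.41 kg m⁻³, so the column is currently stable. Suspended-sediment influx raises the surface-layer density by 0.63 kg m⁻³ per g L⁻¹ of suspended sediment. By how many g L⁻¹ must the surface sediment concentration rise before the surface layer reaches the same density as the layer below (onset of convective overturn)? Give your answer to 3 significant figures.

0.984 g L⁻¹

Density deficit of the surface layer: 999.41 − 998.79 = 0.62 kg m⁻³.
Required change = 0.62 / 0.63 = 0.984 g L⁻¹.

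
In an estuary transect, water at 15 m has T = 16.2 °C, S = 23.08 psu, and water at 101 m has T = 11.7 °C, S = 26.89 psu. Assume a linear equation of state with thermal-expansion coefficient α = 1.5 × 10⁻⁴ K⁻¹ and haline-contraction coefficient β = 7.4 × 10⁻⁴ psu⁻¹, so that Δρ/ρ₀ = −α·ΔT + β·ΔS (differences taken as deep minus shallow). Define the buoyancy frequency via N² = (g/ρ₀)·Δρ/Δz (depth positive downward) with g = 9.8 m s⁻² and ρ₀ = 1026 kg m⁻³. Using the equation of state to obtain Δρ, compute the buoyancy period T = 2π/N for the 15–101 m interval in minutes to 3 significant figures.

ΔT = -4.5 K, ΔS = +3.81 psu (deep − shallow).
Δρ/ρ₀ = −αΔT + βΔS = 6.75 × 10⁻⁴ + 2.8194 × 10⁻³ = 3.4944 × 10⁻³, so Δρ ≈ 3.585 kg m⁻³.
N² = (g/ρ₀)·Δρ/Δz = g·(Δρ/ρ₀)/Δz = 9.8 × 3.4944 × 10⁻³ / 86 = 3.9820 × 10⁻⁴ s⁻².
N = √(3.9820 × 10⁻⁴) = 0.019955 rad s⁻¹ → T = 2π/N = 314.87 s = 5.2478 min ≈ 5.25 min.

5.25 min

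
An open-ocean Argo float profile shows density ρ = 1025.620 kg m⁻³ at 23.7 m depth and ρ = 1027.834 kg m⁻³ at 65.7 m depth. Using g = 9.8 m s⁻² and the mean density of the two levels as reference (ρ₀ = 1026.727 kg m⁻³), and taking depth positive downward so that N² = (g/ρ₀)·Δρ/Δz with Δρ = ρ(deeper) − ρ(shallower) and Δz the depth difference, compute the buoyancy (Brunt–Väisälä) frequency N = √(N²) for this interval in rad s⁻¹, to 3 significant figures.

Δρ = 1027.834 − 1025.620 = 2.214 kg m⁻³ over Δz = 65.7 − 23.7 = 42 m.
N² = (9.8/1026.727) × (2.214/42) = 5.0315 × 10⁻⁴ s⁻².
N = √(5.0315 × 10⁻⁴) = 0.022431 rad s⁻¹ ≈ 0.0224 rad s⁻¹.

0.0224 rad s⁻¹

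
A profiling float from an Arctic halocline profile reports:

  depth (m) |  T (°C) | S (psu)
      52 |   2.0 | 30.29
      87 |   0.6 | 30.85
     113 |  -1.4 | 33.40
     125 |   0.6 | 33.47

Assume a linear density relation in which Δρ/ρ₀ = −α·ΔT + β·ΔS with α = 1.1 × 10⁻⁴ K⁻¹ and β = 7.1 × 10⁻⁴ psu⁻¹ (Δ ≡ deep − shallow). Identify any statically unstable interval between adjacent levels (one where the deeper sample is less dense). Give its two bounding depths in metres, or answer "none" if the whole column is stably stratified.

Evaluate Δρ/ρ₀ = −αΔT + βΔS across each adjacent pair:
  52–87 m: −αΔT+βΔS = −(1.1 × 10⁻⁴)(-1.4)+(7.1 × 10⁻⁴)(+0.56) = 5.5 × 10⁻⁴ → stable
  87–113 m: −αΔT+βΔS = −(1.1 × 10⁻⁴)(-2.0)+(7.1 × 10⁻⁴)(+2.55) = 2.0 × 10⁻³ → stable
  113–125 m: −αΔT+βΔS = −(1.1 × 10⁻⁴)(+2.0)+(7.1 × 10⁻⁴)(+0.07) = -1.7 × 10⁻⁴ → UNSTABLE
The 113–125 m interval has Δρ < 0: lighter water underlies denser water.

113–125 m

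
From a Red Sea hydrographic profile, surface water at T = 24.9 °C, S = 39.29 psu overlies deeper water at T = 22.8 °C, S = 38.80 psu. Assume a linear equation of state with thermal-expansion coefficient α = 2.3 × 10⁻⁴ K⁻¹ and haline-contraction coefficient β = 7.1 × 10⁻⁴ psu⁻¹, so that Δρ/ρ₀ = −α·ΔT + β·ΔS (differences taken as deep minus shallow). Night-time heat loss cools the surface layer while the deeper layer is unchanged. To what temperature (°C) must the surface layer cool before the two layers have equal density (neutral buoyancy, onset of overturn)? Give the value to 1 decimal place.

Neutral buoyancy requires Δρ = 0, i.e. −α(T_deep − T_surf′) + β(S_deep − S_surf) = 0.
T_surf′ = T_deep − (β/α)·ΔS = 22.8 − (7.1 × 10⁻⁴/2.3 × 10⁻⁴)·(-0.49) = 24.313 °C.
Cooling required: 24.9 − (24.313) = 0.587 °C.

24.3 °C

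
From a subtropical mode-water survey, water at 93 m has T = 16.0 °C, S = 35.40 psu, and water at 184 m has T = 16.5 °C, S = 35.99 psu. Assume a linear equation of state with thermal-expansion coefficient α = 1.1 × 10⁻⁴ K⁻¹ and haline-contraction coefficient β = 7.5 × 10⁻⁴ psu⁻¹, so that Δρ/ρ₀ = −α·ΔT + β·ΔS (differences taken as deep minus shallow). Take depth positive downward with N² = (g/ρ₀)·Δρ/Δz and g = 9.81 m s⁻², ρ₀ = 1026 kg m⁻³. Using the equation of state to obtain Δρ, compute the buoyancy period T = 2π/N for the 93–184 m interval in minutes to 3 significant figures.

16.2 min

ΔT = +0.5 K, ΔS = +0.59 psu (deep − shallow).
Δρ/ρ₀ = −αΔT + βΔS = -5.50 × 10⁻⁵ + 4.425 × 10⁻⁴ = 3.875 × 10⁻⁴, so Δρ ≈ 0.3976 kg m⁻³.
N² = (g/ρ₀)·Δρ/Δz = g·(Δρ/ρ₀)/Δz = 9.81 × 3.875 × 10⁻⁴ / 91 = 4.1773 × 10⁻⁵ s⁻².
N = √(4.1773 × 10⁻⁵) = 6.4632 × 10⁻³ rad s⁻¹ → T = 2π/N = 972.15 s = 16.203 min ≈ 16.2 min.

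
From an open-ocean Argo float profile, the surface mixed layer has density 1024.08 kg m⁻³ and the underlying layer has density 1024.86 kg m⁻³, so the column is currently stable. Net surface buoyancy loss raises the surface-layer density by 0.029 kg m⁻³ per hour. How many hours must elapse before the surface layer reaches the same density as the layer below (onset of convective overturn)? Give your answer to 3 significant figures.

Density deficit of the surface layer: 1024.86 − 1024.08 = 0.78 kg m⁻³.
Required change = 0.78 / 0.029 = 26.9 hours.

26.9 hours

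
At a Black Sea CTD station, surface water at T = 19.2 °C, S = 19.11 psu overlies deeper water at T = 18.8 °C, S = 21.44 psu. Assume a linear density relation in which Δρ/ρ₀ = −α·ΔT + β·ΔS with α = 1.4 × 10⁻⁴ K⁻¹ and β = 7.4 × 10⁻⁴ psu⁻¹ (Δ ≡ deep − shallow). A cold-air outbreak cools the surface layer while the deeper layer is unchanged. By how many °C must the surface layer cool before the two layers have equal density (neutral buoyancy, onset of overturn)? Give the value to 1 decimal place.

Neutral buoyancy requires Δρ = 0, i.e. −α(T_deep − T_surf′) + β(S_deep − S_surf) = 0.
T_surf′ = T_deep − (β/α)·ΔS = 18.8 − (7.4 × 10⁻⁴/1.4 × 10⁻⁴)·(+2.33) = 6.484 °C.
Cooling required: 19.2 − (6.484) = 12.716 °C.

12.7 °C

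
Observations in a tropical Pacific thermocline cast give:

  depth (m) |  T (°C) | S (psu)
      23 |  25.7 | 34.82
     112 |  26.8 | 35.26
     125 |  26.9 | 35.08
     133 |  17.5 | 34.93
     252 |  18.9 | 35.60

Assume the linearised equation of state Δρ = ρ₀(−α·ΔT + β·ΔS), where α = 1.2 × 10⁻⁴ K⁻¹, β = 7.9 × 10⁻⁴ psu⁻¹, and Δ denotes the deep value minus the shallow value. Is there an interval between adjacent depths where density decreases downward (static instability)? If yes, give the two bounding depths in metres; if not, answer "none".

Evaluate Δρ/ρ₀ = −αΔT + βΔS across each adjacent pair:
  23–112 m: −αΔT+βΔS = −(1.2 × 10⁻⁴)(+1.1)+(7.9 × 10⁻⁴)(+0.44) = 2.2 × 10⁻⁴ → stable
  112–125 m: −αΔT+βΔS = −(1.2 × 10⁻⁴)(+0.1)+(7.9 × 10⁻⁴)(-0.18) = -1.5 × 10⁻⁴ → UNSTABLE
  125–133 m: −αΔT+βΔS = −(1.2 × 10⁻⁴)(-9.4)+(7.9 × 10⁻⁴)(-0.15) = 1.0 × 10⁻³ → stable
  133–252 m: −αΔT+βΔS = −(1.2 × 10⁻⁴)(+1.4)+(7.9 × 10⁻⁴)(+0.67) = 3.6 × 10⁻⁴ → stable
The 112–125 m interval has Δρ < 0: lighter water underlies denser water.

112–125 m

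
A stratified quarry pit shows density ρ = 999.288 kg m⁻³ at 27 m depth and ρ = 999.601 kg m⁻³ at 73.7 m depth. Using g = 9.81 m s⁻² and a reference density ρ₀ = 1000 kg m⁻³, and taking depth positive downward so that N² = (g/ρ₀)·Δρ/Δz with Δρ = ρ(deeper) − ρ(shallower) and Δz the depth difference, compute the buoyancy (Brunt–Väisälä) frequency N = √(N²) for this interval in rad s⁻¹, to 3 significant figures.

8.11 × 10⁻³ rad s⁻¹

Δρ = 999.601 − 999.288 = 0.313 kg m⁻³ over Δz = 73.7 − 27 = 46.7 m.
N² = (9.81/1000) × (0.313/46.7) = 6.5750 × 10⁻⁵ s⁻².
N = √(6.5750 × 10⁻⁵) = 8.1086 × 10⁻³ rad s⁻¹ ≈ 8.11 × 10⁻³ rad s⁻¹.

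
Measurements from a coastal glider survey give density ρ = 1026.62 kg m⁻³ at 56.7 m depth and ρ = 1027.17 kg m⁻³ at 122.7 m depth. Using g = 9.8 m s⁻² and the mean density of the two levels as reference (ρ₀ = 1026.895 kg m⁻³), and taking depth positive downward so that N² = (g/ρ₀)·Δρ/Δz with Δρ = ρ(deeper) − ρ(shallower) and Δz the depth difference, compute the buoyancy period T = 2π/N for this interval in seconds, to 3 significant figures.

705 s

Δρ = 1027.17 − 1026.62 = 0.55 kg m⁻³ over Δz = 122.7 − 56.7 = 66 m.
N² = (9.8/1026.895) × (0.55/66) = 7.9528 × 10⁻⁵ s⁻².
N = √(7.9528 × 10⁻⁵) = 8.9178 × 10⁻³ rad s⁻¹, so T = 2π/N = 704.57 s ≈ 705 s.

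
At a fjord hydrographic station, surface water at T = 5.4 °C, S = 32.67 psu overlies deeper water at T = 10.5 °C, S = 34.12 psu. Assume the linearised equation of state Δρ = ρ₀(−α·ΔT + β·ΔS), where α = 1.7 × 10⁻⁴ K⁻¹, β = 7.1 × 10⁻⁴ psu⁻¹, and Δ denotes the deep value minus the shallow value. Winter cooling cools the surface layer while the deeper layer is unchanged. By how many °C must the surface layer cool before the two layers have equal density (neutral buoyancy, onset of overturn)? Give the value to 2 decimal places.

Neutral buoyancy requires Δρ = 0, i.e. −α(T_deep − T_surf′) + β(S_deep − S_surf) = 0.
T_surf′ = T_deep − (β/α)·ΔS = 10.5 − (7.1 × 10⁻⁴/1.7 × 10⁻⁴)·(+1.45) = 4.4441 °C.
Cooling required: 5.4 − (4.4441) = 0.9559 °C.

0.96 °C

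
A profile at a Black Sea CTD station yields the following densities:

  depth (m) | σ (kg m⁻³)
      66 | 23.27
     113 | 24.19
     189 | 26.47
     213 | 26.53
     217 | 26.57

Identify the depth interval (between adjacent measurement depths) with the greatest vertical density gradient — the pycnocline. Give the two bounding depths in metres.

Compute the density gradient over each adjacent pair:
  66–113 m: Δρ/Δz = 0.92/47 = 0.020 kg m⁻⁴
  113–189 m: Δρ/Δz = 2.28/76 = 0.030 kg m⁻⁴
  189–213 m: Δρ/Δz = 0.06/24 = 2.5 × 10⁻³ kg m⁻⁴
  213–217 m: Δρ/Δz = 0.04/4 = 0.010 kg m⁻⁴
The largest gradient is in the 113–189 m interval — the pycnocline.

113–189 m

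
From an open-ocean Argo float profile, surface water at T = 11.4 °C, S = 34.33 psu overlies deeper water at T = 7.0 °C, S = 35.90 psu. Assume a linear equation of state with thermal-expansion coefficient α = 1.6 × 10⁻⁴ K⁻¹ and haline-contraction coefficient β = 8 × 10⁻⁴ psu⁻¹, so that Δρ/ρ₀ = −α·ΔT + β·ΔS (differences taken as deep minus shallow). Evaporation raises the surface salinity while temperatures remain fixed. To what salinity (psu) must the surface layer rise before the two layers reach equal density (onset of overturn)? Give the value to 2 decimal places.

36.78 psu

Neutral buoyancy requires −α(T_deep − T_surf) + β(S_deep − S_surf′) = 0.
S_surf′ = S_deep − (α/β)·ΔT = 35.90 − (1.6 × 10⁻⁴/8 × 10⁻⁴)·(-4.4) = 36.7800 psu.
Increase required: 36.7800 − 34.33 = 2.4500 psu.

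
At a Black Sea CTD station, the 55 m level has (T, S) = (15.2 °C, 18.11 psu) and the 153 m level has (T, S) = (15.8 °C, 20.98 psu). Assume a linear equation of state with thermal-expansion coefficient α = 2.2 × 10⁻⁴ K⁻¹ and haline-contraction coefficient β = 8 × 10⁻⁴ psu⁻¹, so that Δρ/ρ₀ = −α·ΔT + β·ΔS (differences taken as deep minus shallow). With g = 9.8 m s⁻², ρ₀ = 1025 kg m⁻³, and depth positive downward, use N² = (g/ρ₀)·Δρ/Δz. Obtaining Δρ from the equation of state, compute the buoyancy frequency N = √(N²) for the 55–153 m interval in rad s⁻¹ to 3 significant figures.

0.0147 rad s⁻¹

ΔT = +0.6 K, ΔS = +2.87 psu (deep − shallow).
Δρ/ρ₀ = −αΔT + βΔS = -1.32 × 10⁻⁴ + 2.296 × 10⁻³ = 2.164 × 10⁻³, so Δρ ≈ 2.218 kg m⁻³.
N² = (g/ρ₀)·Δρ/Δz = g·(Δρ/ρ₀)/Δz = 9.8 × 2.164 × 10⁻³ / 98 = 2.1640 × 10⁻⁴ s⁻².
N = √(2.1640 × 10⁻⁴) = 0.014711 rad s⁻¹ ≈ 0.0147 rad s⁻¹.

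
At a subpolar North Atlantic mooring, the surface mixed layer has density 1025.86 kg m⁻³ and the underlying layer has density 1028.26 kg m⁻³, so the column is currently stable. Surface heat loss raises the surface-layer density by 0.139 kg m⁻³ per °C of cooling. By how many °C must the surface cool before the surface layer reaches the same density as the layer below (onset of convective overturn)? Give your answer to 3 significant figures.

Density deficit of the surface layer: 1028.26 − 1025.86 = 2.4 kg m⁻³.
Required change = 2.4 / 0.139 = 17.3 °C.

17.3 °C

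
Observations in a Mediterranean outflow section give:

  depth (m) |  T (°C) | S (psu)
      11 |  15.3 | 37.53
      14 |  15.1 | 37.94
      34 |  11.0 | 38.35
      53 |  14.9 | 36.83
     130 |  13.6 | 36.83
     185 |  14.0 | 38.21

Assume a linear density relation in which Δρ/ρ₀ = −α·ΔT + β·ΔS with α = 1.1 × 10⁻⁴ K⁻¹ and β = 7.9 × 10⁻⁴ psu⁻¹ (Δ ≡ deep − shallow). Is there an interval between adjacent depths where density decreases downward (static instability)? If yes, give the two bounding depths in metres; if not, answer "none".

Evaluate Δρ/ρ₀ = −αΔT + βΔS across each adjacent pair:
  11–14 m: −αΔT+βΔS = −(1.1 × 10⁻⁴)(-0.2)+(7.9 × 10⁻⁴)(+0.41) = 3.5 × 10⁻⁴ → stable
  14–34 m: −αΔT+βΔS = −(1.1 × 10⁻⁴)(-4.1)+(7.9 × 10⁻⁴)(+0.41) = 7.7 × 10⁻⁴ → stable
  34–53 m: −αΔT+βΔS = −(1.1 × 10⁻⁴)(+3.9)+(7.9 × 10⁻⁴)(-1.52) = -1.6 × 10⁻³ → UNSTABLE
  53–130 m: −αΔT+βΔS = −(1.1 × 10⁻⁴)(-1.3)+(7.9 × 10⁻⁴)(+0.00) = 1.4 × 10⁻⁴ → stable
  130–185 m: −αΔT+βΔS = −(1.1 × 10⁻⁴)(+0.4)+(7.9 × 10⁻⁴)(+1.38) = 1.0 × 10⁻³ → stable
The 34–53 m interval has Δρ < 0: lighter water underlies denser water.

34–53 m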